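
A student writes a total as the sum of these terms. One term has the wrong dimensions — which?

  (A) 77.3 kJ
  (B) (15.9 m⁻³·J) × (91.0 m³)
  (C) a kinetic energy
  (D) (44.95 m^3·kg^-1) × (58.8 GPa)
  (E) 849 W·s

Dimensions:
  (A) J = N·m = kg·m²·s⁻²
  (B) [kg·m⁻¹·s⁻²] · [m³] = kg·m²·s⁻²
  (C) [kinetic energy] = kg·m²·s⁻²
  (D) [kg⁻¹·m³] · [kg·m⁻¹·s⁻²] = m²·s⁻²
  (E) W·s = J·s⁻¹·s = kg·m²·s⁻²
All reduce to kg·m²·s⁻² except (D), which is m²·s⁻².

(D)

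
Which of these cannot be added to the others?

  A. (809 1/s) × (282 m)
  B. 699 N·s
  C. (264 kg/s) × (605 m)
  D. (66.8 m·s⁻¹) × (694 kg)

In SI base units:
  A. [s⁻¹] · [m] = m·s⁻¹
  B. N·s = kg·m·s⁻²·s = kg·m·s⁻¹
  C. [kg·s⁻¹] · [m] = kg·m·s⁻¹
  D. [m·s⁻¹] · [kg] = kg·m·s⁻¹
All reduce to kg·m·s⁻¹ except A., which is m·s⁻¹.

A.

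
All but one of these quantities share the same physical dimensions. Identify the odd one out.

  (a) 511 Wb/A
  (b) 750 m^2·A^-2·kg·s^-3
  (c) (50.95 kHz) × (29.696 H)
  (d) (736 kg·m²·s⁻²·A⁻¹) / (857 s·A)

In SI base units:
  (a) Wb·A⁻¹ = V·s·A⁻¹ = kg·m²·s⁻²·A⁻²
  (b) kg·m²·s⁻³·A⁻²
  (c) [s⁻¹] · [kg·m²·s⁻²·A⁻²] = kg·m²·s⁻³·A⁻²
  (d) [kg·m²·s⁻²·A⁻¹] / [s·A] = kg·m²·s⁻³·A⁻²
All reduce to kg·m²·s⁻³·A⁻² except (a), which is kg·m²·s⁻²·A⁻².

(a)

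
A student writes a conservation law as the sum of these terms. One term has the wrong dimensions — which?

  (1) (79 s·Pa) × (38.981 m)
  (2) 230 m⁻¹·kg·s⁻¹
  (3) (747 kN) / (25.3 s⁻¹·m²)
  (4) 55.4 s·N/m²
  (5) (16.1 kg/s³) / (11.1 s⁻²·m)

Expand each in SI base units:
  (1) [kg·m⁻¹·s⁻¹] · [m] = kg·s⁻¹
  (2) kg·m⁻¹·s⁻¹
  (3) [kg·m·s⁻²] / [m²·s⁻¹] = kg·m⁻¹·s⁻¹
  (4) N·s·m⁻² = kg·m·s⁻²·s·m⁻² = kg·m⁻¹·s⁻¹
  (5) [kg·s⁻³] / [m·s⁻²] = kg·m⁻¹·s⁻¹
All reduce to kg·m⁻¹·s⁻¹ except (1), which is kg·s⁻¹.

(1)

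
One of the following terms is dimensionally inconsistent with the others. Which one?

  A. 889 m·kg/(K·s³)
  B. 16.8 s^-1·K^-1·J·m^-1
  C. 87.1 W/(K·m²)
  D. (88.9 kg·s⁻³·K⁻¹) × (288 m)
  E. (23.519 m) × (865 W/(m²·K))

Work out the base dimensions of each:
  A. kg·m·s⁻³·K⁻¹
  B. J·s⁻¹·m⁻¹·K⁻¹ = N·m·s⁻¹·m⁻¹·K⁻¹ = kg·m·s⁻³·K⁻¹
  C. W·m⁻²·K⁻¹ = J·s⁻¹·m⁻²·K⁻¹ = kg·s⁻³·K⁻¹
  D. [kg·s⁻³·K⁻¹] · [m] = kg·m·s⁻³·K⁻¹
  E. [m] · [kg·s⁻³·K⁻¹] = kg·m·s⁻³·K⁻¹
All reduce to kg·m·s⁻³·K⁻¹ except C., which is kg·s⁻³·K⁻¹.

C.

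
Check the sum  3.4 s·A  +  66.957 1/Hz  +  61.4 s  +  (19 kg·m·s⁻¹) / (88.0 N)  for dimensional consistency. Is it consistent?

Reduce each to base SI dimensions:
  3.4 s·A:  A·s = s·A
  66.957 1/Hz:  Hz⁻¹ = (s⁻¹)⁻¹ = s
  61.4 s:  s
  (19 kg·m·s⁻¹) / (88.0 N):  [kg·m·s⁻¹] / [kg·m·s⁻²] = s
The terms do not share a single dimension (s vs s·A).

No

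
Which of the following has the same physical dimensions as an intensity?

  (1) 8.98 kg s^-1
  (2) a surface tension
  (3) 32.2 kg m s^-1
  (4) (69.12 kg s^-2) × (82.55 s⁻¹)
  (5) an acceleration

(4)

Reference: [intensity] = kg·s⁻³.
Each option:
  (1) kg·s⁻¹
  (2) [surface tension] = kg·s⁻²
  (3) kg·m·s⁻¹
  (4) [kg·s⁻²] · [s⁻¹] = kg·s⁻³  ← same
  (5) [acceleration] = m·s⁻²
Only (4) matches kg·s⁻³.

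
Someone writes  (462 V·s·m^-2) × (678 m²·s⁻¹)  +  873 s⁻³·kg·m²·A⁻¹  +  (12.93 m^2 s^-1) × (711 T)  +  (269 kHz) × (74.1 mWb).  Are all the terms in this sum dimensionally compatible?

Yes

Reduce each to base SI dimensions:
  (462 V·s·m^-2) × (678 m²·s⁻¹):  [kg·s⁻²·A⁻¹] · [m²·s⁻¹] = kg·m²·s⁻³·A⁻¹
  873 s⁻³·kg·m²·A⁻¹:  kg·m²·s⁻³·A⁻¹
  (12.93 m^2 s^-1) × (711 T):  [m²·s⁻¹] · [kg·s⁻²·A⁻¹] = kg·m²·s⁻³·A⁻¹
  (269 kHz) × (74.1 mWb):  [s⁻¹] · [kg·m²·s⁻²·A⁻¹] = kg·m²·s⁻³·A⁻¹
Every term reduces to kg·m²·s⁻³·A⁻¹.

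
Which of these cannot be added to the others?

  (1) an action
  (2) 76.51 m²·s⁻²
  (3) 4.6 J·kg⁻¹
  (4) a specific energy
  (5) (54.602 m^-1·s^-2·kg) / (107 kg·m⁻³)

Reduce each to base SI dimensions:
  (1) [action] = kg·m²·s⁻¹
  (2) m²·s⁻²
  (3) J·kg⁻¹ = N·m·kg⁻¹ = m²·s⁻²
  (4) [specific energy] = m²·s⁻²
  (5) [kg·m⁻¹·s⁻²] / [kg·m⁻³] = m²·s⁻²
All reduce to m²·s⁻² except (1), which is kg·m²·s⁻¹.

(1)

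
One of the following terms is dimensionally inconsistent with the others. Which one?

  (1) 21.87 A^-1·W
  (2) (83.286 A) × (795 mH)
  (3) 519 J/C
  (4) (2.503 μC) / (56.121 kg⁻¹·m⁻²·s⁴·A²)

Expand each in SI base units:
  (1) W·A⁻¹ = J·s⁻¹·A⁻¹ = kg·m²·s⁻³·A⁻¹
  (2) [A] · [kg·m²·s⁻²·A⁻²] = kg·m²·s⁻²·A⁻¹
  (3) J·C⁻¹ = N·m·(s·A)⁻¹ = kg·m²·s⁻³·A⁻¹
  (4) [s·A] / [kg⁻¹·m⁻²·s⁴·A²] = kg·m²·s⁻³·A⁻¹
All reduce to kg·m²·s⁻³·A⁻¹ except (2), which is kg·m²·s⁻²·A⁻¹.

(2)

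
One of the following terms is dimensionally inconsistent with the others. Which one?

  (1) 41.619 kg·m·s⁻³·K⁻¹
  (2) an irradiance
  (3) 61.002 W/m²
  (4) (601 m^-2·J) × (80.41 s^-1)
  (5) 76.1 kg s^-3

In SI base units:
  (1) kg·m·s⁻³·K⁻¹
  (2) [irradiance] = kg·s⁻³
  (3) W·m⁻² = J·s⁻¹·m⁻² = kg·s⁻³
  (4) [kg·s⁻²] · [s⁻¹] = kg·s⁻³
  (5) kg·s⁻³
All reduce to kg·s⁻³ except (1), which is kg·m·s⁻³·K⁻¹.

(1)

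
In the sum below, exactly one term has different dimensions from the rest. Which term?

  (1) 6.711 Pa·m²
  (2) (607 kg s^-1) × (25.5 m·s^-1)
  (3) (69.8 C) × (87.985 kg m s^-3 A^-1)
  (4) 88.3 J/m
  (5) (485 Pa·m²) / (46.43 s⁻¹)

(5)

In SI base units:
  (1) Pa·m² = N·m⁻²·m² = kg·m·s⁻²
  (2) [kg·s⁻¹] · [m·s⁻¹] = kg·m·s⁻²
  (3) [s·A] · [kg·m·s⁻³·A⁻¹] = kg·m·s⁻²
  (4) J·m⁻¹ = N·m·m⁻¹ = kg·m·s⁻²
  (5) [kg·m·s⁻²] / [s⁻¹] = kg·m·s⁻¹
All reduce to kg·m·s⁻² except (5), which is kg·m·s⁻¹.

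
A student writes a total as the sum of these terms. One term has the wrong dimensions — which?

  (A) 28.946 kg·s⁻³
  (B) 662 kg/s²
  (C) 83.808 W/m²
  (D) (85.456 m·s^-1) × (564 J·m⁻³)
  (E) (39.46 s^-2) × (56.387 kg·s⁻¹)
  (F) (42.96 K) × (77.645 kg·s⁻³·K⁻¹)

Expand each in SI base units:
  (A) kg·s⁻³
  (B) kg·s⁻²
  (C) W·m⁻² = J·s⁻¹·m⁻² = kg·s⁻³
  (D) [m·s⁻¹] · [kg·m⁻¹·s⁻²] = kg·s⁻³
  (E) [s⁻²] · [kg·s⁻¹] = kg·s⁻³
  (F) [K] · [kg·s⁻³·K⁻¹] = kg·s⁻³
All reduce to kg·s⁻³ except (B), which is kg·s⁻².

(B)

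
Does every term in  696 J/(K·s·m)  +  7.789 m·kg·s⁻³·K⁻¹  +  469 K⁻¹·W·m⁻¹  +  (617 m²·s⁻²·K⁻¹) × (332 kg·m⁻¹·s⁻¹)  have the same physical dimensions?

Yes

Expand each in SI base units:
  696 J/(K·s·m):  J·s⁻¹·m⁻¹·K⁻¹ = N·m·s⁻¹·m⁻¹·K⁻¹ = kg·m·s⁻³·K⁻¹
  7.789 m·kg·s⁻³·K⁻¹:  kg·m·s⁻³·K⁻¹
  469 K⁻¹·W·m⁻¹:  W·m⁻¹·K⁻¹ = J·s⁻¹·m⁻¹·K⁻¹ = kg·m·s⁻³·K⁻¹
  (617 m²·s⁻²·K⁻¹) × (332 kg·m⁻¹·s⁻¹):  [m²·s⁻²·K⁻¹] · [kg·m⁻¹·s⁻¹] = kg·m·s⁻³·K⁻¹
Every term reduces to kg·m·s⁻³·K⁻¹.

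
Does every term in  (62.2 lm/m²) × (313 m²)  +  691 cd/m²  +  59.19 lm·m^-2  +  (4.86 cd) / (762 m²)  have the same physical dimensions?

Reduce each to base SI dimensions:
  (62.2 lm/m²) × (313 m²):  [m⁻²·cd] · [m²] = cd
  691 cd/m²:  cd·m⁻² = m⁻²·cd
  59.19 lm·m^-2:  lm·m⁻² = cd·m⁻² = m⁻²·cd
  (4.86 cd) / (762 m²):  [cd] / [m²] = m⁻²·cd
The terms do not share a single dimension (cd vs m⁻²·cd).

No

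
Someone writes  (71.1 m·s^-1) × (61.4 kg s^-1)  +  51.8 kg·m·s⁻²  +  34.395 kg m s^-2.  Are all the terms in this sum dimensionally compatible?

Dimensions:
  (71.1 m·s^-1) × (61.4 kg s^-1):  [m·s⁻¹] · [kg·s⁻¹] = kg·m·s⁻²
  51.8 kg·m·s⁻²:  kg·m·s⁻²
  34.395 kg m s^-2:  kg·m·s⁻²
Every term reduces to kg·m·s⁻².

Yes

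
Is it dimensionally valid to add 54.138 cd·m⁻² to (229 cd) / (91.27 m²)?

Yes

Expand each in SI base units:
  54.138 cd·m⁻²:  cd·m⁻² = m⁻²·cd
  (229 cd) / (91.27 m²):  [cd] / [m²] = m⁻²·cd
Both are m⁻²·cd, so they have the same dimensions and can be added.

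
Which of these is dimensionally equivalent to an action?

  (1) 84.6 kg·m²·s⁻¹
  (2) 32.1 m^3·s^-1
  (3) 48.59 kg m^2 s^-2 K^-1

Reference: [action] = kg·m²·s⁻¹.
Each option:
  (1) kg·m²·s⁻¹  ← same
  (2) m³·s⁻¹
  (3) kg·m²·s⁻²·K⁻¹
Only (1) matches kg·m²·s⁻¹.

(1)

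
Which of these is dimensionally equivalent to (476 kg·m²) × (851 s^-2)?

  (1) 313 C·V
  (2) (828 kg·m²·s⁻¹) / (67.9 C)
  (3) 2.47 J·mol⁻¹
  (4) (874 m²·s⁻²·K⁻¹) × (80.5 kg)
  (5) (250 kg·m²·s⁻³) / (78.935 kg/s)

(1)

Reference: [kg·m²] · [s⁻²] = kg·m²·s⁻².
Each option:
  (1) C·V = s·A·J·C⁻¹ = kg·m²·s⁻²  ← same
  (2) [kg·m²·s⁻¹] / [s·A] = kg·m²·s⁻²·A⁻¹
  (3) J·mol⁻¹ = N·m·mol⁻¹ = kg·m²·s⁻²·mol⁻¹
  (4) [m²·s⁻²·K⁻¹] · [kg] = kg·m²·s⁻²·K⁻¹
  (5) [kg·m²·s⁻³] / [kg·s⁻¹] = m²·s⁻²
Only (1) matches kg·m²·s⁻².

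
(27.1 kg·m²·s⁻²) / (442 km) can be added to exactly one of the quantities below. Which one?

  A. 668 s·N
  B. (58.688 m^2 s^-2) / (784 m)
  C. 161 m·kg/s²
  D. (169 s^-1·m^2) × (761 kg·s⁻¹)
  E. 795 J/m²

Reference: [kg·m²·s⁻²] / [m] = kg·m·s⁻².
Each option:
  A. N·s = kg·m·s⁻²·s = kg·m·s⁻¹
  B. [m²·s⁻²] / [m] = m·s⁻²
  C. kg·m·s⁻²  ← same
  D. [m²·s⁻¹] · [kg·s⁻¹] = kg·m²·s⁻²
  E. J·m⁻² = N·m·m⁻² = kg·s⁻²
Only C. matches kg·m·s⁻².

C.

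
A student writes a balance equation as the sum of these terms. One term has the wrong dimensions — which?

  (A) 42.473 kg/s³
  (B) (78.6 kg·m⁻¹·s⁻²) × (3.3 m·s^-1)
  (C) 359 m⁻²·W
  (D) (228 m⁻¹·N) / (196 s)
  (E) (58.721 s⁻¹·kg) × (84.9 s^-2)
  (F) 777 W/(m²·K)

Reduce each to base SI dimensions:
  (A) kg·s⁻³
  (B) [kg·m⁻¹·s⁻²] · [m·s⁻¹] = kg·s⁻³
  (C) W·m⁻² = J·s⁻¹·m⁻² = kg·s⁻³
  (D) [kg·s⁻²] / [s] = kg·s⁻³
  (E) [kg·s⁻¹] · [s⁻²] = kg·s⁻³
  (F) W·m⁻²·K⁻¹ = J·s⁻¹·m⁻²·K⁻¹ = kg·s⁻³·K⁻¹
All reduce to kg·s⁻³ except (F), which is kg·s⁻³·K⁻¹.

(F)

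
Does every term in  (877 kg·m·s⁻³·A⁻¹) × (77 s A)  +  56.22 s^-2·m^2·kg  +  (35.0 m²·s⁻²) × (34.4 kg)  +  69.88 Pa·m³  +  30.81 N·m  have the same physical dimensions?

In SI base units:
  (877 kg·m·s⁻³·A⁻¹) × (77 s A):  [kg·m·s⁻³·A⁻¹] · [s·A] = kg·m·s⁻²
  56.22 s^-2·m^2·kg:  kg·m²·s⁻²
  (35.0 m²·s⁻²) × (34.4 kg):  [m²·s⁻²] · [kg] = kg·m²·s⁻²
  69.88 Pa·m³:  Pa·m³ = N·m⁻²·m³ = kg·m²·s⁻²
  30.81 N·m:  N·m = kg·m·s⁻²·m = kg·m²·s⁻²
The terms do not share a single dimension (kg·m²·s⁻² vs kg·m·s⁻²).

No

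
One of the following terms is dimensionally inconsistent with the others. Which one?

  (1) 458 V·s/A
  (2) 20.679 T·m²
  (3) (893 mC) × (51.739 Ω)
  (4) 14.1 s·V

Dimensions:
  (1) V·s·A⁻¹ = J·C⁻¹·s·A⁻¹ = kg·m²·s⁻²·A⁻²
  (2) T·m² = Wb·m⁻²·m² = kg·m²·s⁻²·A⁻¹
  (3) [s·A] · [kg·m²·s⁻³·A⁻²] = kg·m²·s⁻²·A⁻¹
  (4) V·s = J·C⁻¹·s = kg·m²·s⁻²·A⁻¹
All reduce to kg·m²·s⁻²·A⁻¹ except (1), which is kg·m²·s⁻²·A⁻².

(1)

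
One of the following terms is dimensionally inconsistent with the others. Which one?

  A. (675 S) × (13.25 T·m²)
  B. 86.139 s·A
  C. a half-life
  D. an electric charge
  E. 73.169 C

C.

Reduce each to base SI dimensions:
  A. [kg⁻¹·m⁻²·s³·A²] · [kg·m²·s⁻²·A⁻¹] = s·A
  B. A·s = s·A
  C. [half-life] = s
  D. [electric charge] = s·A
  E. C = s·A
All reduce to s·A except C., which is s.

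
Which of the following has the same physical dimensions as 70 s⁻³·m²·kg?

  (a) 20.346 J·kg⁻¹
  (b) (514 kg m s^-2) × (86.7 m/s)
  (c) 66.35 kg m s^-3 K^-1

Reference: kg·m²·s⁻³.
Each option:
  (a) J·kg⁻¹ = N·m·kg⁻¹ = m²·s⁻²
  (b) [kg·m·s⁻²] · [m·s⁻¹] = kg·m²·s⁻³  ← same
  (c) kg·m·s⁻³·K⁻¹
Only (b) matches kg·m²·s⁻³.

(b)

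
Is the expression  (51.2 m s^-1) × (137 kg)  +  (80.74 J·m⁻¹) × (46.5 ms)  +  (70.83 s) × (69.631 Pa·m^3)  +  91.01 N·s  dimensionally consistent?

Dimensions:
  (51.2 m s^-1) × (137 kg):  [m·s⁻¹] · [kg] = kg·m·s⁻¹
  (80.74 J·m⁻¹) × (46.5 ms):  [kg·m·s⁻²] · [s] = kg·m·s⁻¹
  (70.83 s) × (69.631 Pa·m^3):  [s] · [kg·m²·s⁻²] = kg·m²·s⁻¹
  91.01 N·s:  N·s = kg·m·s⁻²·s = kg·m·s⁻¹
The terms do not share a single dimension (kg·m²·s⁻¹ vs kg·m·s⁻¹).

No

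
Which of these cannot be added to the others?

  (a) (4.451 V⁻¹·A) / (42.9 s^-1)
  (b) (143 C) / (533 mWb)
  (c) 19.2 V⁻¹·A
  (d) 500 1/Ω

(a)

In SI base units:
  (a) [kg⁻¹·m⁻²·s³·A²] / [s⁻¹] = kg⁻¹·m⁻²·s⁴·A²
  (b) [s·A] / [kg·m²·s⁻²·A⁻¹] = kg⁻¹·m⁻²·s³·A²
  (c) A·V⁻¹ = A·(J·C⁻¹)⁻¹ = kg⁻¹·m⁻²·s³·A²
  (d) Ω⁻¹ = (V·A⁻¹)⁻¹ = kg⁻¹·m⁻²·s³·A²
All reduce to kg⁻¹·m⁻²·s³·A² except (a), which is kg⁻¹·m⁻²·s⁴·A².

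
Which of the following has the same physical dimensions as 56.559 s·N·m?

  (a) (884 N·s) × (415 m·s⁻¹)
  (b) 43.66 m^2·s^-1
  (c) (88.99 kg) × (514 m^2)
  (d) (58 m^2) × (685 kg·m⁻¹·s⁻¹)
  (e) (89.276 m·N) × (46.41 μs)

(e)

Reference: N·m·s = kg·m·s⁻²·m·s = kg·m²·s⁻¹.
Each option:
  (a) [kg·m·s⁻¹] · [m·s⁻¹] = kg·m²·s⁻²
  (b) m²·s⁻¹
  (c) [kg] · [m²] = kg·m²
  (d) [m²] · [kg·m⁻¹·s⁻¹] = kg·m·s⁻¹
  (e) [kg·m²·s⁻²] · [s] = kg·m²·s⁻¹  ← same
Only (e) matches kg·m²·s⁻¹.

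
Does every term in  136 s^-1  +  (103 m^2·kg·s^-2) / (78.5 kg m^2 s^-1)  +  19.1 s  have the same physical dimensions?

No

In SI base units:
  136 s^-1:  s⁻¹
  (103 m^2·kg·s^-2) / (78.5 kg m^2 s^-1):  [kg·m²·s⁻²] / [kg·m²·s⁻¹] = s⁻¹
  19.1 s:  s
The terms do not share a single dimension (s vs s⁻¹).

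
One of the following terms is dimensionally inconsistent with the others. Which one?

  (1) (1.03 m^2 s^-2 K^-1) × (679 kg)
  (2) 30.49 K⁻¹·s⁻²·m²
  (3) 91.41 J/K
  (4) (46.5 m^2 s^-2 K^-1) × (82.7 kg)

Work out the base dimensions of each:
  (1) [m²·s⁻²·K⁻¹] · [kg] = kg·m²·s⁻²·K⁻¹
  (2) m²·s⁻²·K⁻¹
  (3) J·K⁻¹ = N·m·K⁻¹ = kg·m²·s⁻²·K⁻¹
  (4) [m²·s⁻²·K⁻¹] · [kg] = kg·m²·s⁻²·K⁻¹
All reduce to kg·m²·s⁻²·K⁻¹ except (2), which is m²·s⁻²·K⁻¹.

(2)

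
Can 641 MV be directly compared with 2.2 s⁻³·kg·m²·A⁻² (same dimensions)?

In SI base units:
  641 MV:  V = J·C⁻¹ = kg·m²·s⁻³·A⁻¹
  2.2 s⁻³·kg·m²·A⁻²:  kg·m²·s⁻³·A⁻²
kg·m²·s⁻³·A⁻¹ ≠ kg·m²·s⁻³·A⁻², so they cannot be added.

No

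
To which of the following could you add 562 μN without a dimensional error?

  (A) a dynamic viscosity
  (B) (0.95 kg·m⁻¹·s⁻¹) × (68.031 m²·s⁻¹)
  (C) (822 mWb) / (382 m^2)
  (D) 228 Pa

(B)

Reference: N = kg·m·s⁻².
Each option:
  (A) [dynamic viscosity] = kg·m⁻¹·s⁻¹
  (B) [kg·m⁻¹·s⁻¹] · [m²·s⁻¹] = kg·m·s⁻²  ← same
  (C) [kg·m²·s⁻²·A⁻¹] / [m²] = kg·s⁻²·A⁻¹
  (D) Pa = N·m⁻² = kg·m⁻¹·s⁻²
Only (B) matches kg·m·s⁻².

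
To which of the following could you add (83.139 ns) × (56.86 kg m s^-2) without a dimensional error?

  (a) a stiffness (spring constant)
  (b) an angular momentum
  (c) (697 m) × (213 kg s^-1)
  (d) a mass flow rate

Reference: [s] · [kg·m·s⁻²] = kg·m·s⁻¹.
Each option:
  (a) [stiffness (spring constant)] = kg·s⁻²
  (b) [angular momentum] = kg·m²·s⁻¹
  (c) [m] · [kg·s⁻¹] = kg·m·s⁻¹  ← same
  (d) [mass flow rate] = kg·s⁻¹
Only (c) matches kg·m·s⁻¹.

(c)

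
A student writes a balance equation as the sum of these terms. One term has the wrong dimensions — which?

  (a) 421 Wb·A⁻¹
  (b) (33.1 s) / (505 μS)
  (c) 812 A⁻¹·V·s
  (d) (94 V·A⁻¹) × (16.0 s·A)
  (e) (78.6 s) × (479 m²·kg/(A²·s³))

(d)

Reduce each to base SI dimensions:
  (a) Wb·A⁻¹ = V·s·A⁻¹ = kg·m²·s⁻²·A⁻²
  (b) [s] / [kg⁻¹·m⁻²·s³·A²] = kg·m²·s⁻²·A⁻²
  (c) V·s·A⁻¹ = J·C⁻¹·s·A⁻¹ = kg·m²·s⁻²·A⁻²
  (d) [kg·m²·s⁻³·A⁻²] · [s·A] = kg·m²·s⁻²·A⁻¹
  (e) [s] · [kg·m²·s⁻³·A⁻²] = kg·m²·s⁻²·A⁻²
All reduce to kg·m²·s⁻²·A⁻² except (d), which is kg·m²·s⁻²·A⁻¹.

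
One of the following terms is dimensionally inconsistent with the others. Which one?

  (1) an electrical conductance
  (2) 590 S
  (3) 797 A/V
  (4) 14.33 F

Dimensions:
  (1) [electrical conductance] = kg⁻¹·m⁻²·s³·A²
  (2) S = Ω⁻¹ = kg⁻¹·m⁻²·s³·A²
  (3) A·V⁻¹ = A·(J·C⁻¹)⁻¹ = kg⁻¹·m⁻²·s³·A²
  (4) F = C·V⁻¹ = kg⁻¹·m⁻²·s⁴·A²
All reduce to kg⁻¹·m⁻²·s³·A² except (4), which is kg⁻¹·m⁻²·s⁴·A².

(4)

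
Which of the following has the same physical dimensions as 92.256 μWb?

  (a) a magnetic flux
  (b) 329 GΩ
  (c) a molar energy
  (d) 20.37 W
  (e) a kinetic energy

(a)

Reference: Wb = V·s = kg·m²·s⁻²·A⁻¹.
Each option:
  (a) [magnetic flux] = kg·m²·s⁻²·A⁻¹  ← same
  (b) Ω = V·A⁻¹ = kg·m²·s⁻³·A⁻²
  (c) [molar energy] = kg·m²·s⁻²·mol⁻¹
  (d) W = J·s⁻¹ = kg·m²·s⁻³
  (e) [kinetic energy] = kg·m²·s⁻²
Only (a) matches kg·m²·s⁻²·A⁻¹.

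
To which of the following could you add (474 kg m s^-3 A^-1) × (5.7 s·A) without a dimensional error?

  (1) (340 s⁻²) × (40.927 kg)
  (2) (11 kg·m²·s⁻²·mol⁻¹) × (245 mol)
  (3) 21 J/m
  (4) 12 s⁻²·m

(3)

Reference: [kg·m·s⁻³·A⁻¹] · [s·A] = kg·m·s⁻².
Each option:
  (1) [s⁻²] · [kg] = kg·s⁻²
  (2) [kg·m²·s⁻²·mol⁻¹] · [mol] = kg·m²·s⁻²
  (3) J·m⁻¹ = N·m·m⁻¹ = kg·m·s⁻²  ← same
  (4) m·s⁻²
Only (3) matches kg·m·s⁻².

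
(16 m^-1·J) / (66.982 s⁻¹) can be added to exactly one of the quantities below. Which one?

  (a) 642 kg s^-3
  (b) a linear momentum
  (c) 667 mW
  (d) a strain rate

Reference: [kg·m·s⁻²] / [s⁻¹] = kg·m·s⁻¹.
Each option:
  (a) kg·s⁻³
  (b) [linear momentum] = kg·m·s⁻¹  ← same
  (c) W = J·s⁻¹ = kg·m²·s⁻³
  (d) [strain rate] = s⁻¹
Only (b) matches kg·m·s⁻¹.

(b)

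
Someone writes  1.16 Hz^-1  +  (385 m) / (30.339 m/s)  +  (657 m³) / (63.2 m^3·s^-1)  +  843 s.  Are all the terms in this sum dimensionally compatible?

Expand each in SI base units:
  1.16 Hz^-1:  Hz⁻¹ = (s⁻¹)⁻¹ = s
  (385 m) / (30.339 m/s):  [m] / [m·s⁻¹] = s
  (657 m³) / (63.2 m^3·s^-1):  [m³] / [m³·s⁻¹] = s
  843 s:  s
Every term reduces to s.

Yes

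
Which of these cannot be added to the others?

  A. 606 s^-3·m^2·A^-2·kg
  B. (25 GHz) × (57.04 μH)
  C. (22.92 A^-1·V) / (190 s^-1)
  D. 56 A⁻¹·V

Work out the base dimensions of each:
  A. kg·m²·s⁻³·A⁻²
  B. [s⁻¹] · [kg·m²·s⁻²·A⁻²] = kg·m²·s⁻³·A⁻²
  C. [kg·m²·s⁻³·A⁻²] / [s⁻¹] = kg·m²·s⁻²·A⁻²
  D. V·A⁻¹ = J·C⁻¹·A⁻¹ = kg·m²·s⁻³·A⁻²
All reduce to kg·m²·s⁻³·A⁻² except C., which is kg·m²·s⁻²·A⁻².

C.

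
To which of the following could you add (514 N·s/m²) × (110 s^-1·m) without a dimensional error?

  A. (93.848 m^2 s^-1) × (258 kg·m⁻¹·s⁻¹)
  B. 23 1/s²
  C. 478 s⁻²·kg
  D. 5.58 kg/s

C.

Reference: [kg·m⁻¹·s⁻¹] · [m·s⁻¹] = kg·s⁻².
Each option:
  A. [m²·s⁻¹] · [kg·m⁻¹·s⁻¹] = kg·m·s⁻²
  B. s⁻²
  C. kg·s⁻²  ← same
  D. kg·s⁻¹
Only C. matches kg·s⁻².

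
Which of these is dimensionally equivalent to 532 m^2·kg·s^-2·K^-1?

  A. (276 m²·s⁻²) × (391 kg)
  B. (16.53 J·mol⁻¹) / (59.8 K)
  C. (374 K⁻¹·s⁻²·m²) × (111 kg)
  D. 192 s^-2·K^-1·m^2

Reference: kg·m²·s⁻²·K⁻¹.
Each option:
  A. [m²·s⁻²] · [kg] = kg·m²·s⁻²
  B. [kg·m²·s⁻²·mol⁻¹] / [K] = kg·m²·s⁻²·K⁻¹·mol⁻¹
  C. [m²·s⁻²·K⁻¹] · [kg] = kg·m²·s⁻²·K⁻¹  ← same
  D. m²·s⁻²·K⁻¹
Only C. matches kg·m²·s⁻²·K⁻¹.

C.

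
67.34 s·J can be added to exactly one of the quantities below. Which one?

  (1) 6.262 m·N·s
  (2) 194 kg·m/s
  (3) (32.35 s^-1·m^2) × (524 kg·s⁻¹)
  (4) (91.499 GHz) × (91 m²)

(1)

Reference: J·s = N·m·s = kg·m²·s⁻¹.
Each option:
  (1) N·m·s = kg·m·s⁻²·m·s = kg·m²·s⁻¹  ← same
  (2) kg·m·s⁻¹
  (3) [m²·s⁻¹] · [kg·s⁻¹] = kg·m²·s⁻²
  (4) [s⁻¹] · [m²] = m²·s⁻¹
Only (1) matches kg·m²·s⁻¹.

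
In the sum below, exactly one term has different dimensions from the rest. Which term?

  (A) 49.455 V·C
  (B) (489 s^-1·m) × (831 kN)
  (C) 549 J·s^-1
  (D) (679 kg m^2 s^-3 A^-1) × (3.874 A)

Dimensions:
  (A) C·V = s·A·J·C⁻¹ = kg·m²·s⁻²
  (B) [m·s⁻¹] · [kg·m·s⁻²] = kg·m²·s⁻³
  (C) J·s⁻¹ = N·m·s⁻¹ = kg·m²·s⁻³
  (D) [kg·m²·s⁻³·A⁻¹] · [A] = kg·m²·s⁻³
All reduce to kg·m²·s⁻³ except (A), which is kg·m²·s⁻².

(A)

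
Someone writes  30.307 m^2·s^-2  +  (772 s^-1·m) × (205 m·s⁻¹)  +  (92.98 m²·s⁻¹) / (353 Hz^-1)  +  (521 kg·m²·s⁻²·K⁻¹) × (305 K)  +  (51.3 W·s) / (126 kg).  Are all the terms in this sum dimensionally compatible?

In SI base units:
  30.307 m^2·s^-2:  m²·s⁻²
  (772 s^-1·m) × (205 m·s⁻¹):  [m·s⁻¹] · [m·s⁻¹] = m²·s⁻²
  (92.98 m²·s⁻¹) / (353 Hz^-1):  [m²·s⁻¹] / [s] = m²·s⁻²
  (521 kg·m²·s⁻²·K⁻¹) × (305 K):  [kg·m²·s⁻²·K⁻¹] · [K] = kg·m²·s⁻²
  (51.3 W·s) / (126 kg):  [kg·m²·s⁻²] / [kg] = m²·s⁻²
The terms do not share a single dimension (kg·m²·s⁻² vs m²·s⁻²).

No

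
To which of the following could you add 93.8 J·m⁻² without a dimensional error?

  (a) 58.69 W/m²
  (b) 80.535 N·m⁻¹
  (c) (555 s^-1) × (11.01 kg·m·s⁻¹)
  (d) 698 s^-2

Reference: J·m⁻² = N·m·m⁻² = kg·s⁻².
Each option:
  (a) W·m⁻² = J·s⁻¹·m⁻² = kg·s⁻³
  (b) N·m⁻¹ = kg·m·s⁻²·m⁻¹ = kg·s⁻²  ← same
  (c) [s⁻¹] · [kg·m·s⁻¹] = kg·m·s⁻²
  (d) s⁻²
Only (b) matches kg·s⁻².

(b)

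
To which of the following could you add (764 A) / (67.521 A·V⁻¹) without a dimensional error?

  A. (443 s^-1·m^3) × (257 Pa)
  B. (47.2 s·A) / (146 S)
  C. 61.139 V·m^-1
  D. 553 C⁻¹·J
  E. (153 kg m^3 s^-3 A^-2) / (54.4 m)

D.

Reference: [A] / [kg⁻¹·m⁻²·s³·A²] = kg·m²·s⁻³·A⁻¹.
Each option:
  A. [m³·s⁻¹] · [kg·m⁻¹·s⁻²] = kg·m²·s⁻³
  B. [s·A] / [kg⁻¹·m⁻²·s³·A²] = kg·m²·s⁻²·A⁻¹
  C. V·m⁻¹ = J·C⁻¹·m⁻¹ = kg·m·s⁻³·A⁻¹
  D. J·C⁻¹ = N·m·(s·A)⁻¹ = kg·m²·s⁻³·A⁻¹  ← same
  E. [kg·m³·s⁻³·A⁻²] / [m] = kg·m²·s⁻³·A⁻²
Only D. matches kg·m²·s⁻³·A⁻¹.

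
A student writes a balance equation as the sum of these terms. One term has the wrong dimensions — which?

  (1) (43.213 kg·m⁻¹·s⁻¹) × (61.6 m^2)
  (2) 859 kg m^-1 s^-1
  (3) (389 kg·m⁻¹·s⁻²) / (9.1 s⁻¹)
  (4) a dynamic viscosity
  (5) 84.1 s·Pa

(1)

Work out the base dimensions of each:
  (1) [kg·m⁻¹·s⁻¹] · [m²] = kg·m·s⁻¹
  (2) kg·m⁻¹·s⁻¹
  (3) [kg·m⁻¹·s⁻²] / [s⁻¹] = kg·m⁻¹·s⁻¹
  (4) [dynamic viscosity] = kg·m⁻¹·s⁻¹
  (5) Pa·s = N·m⁻²·s = kg·m⁻¹·s⁻¹
All reduce to kg·m⁻¹·s⁻¹ except (1), which is kg·m·s⁻¹.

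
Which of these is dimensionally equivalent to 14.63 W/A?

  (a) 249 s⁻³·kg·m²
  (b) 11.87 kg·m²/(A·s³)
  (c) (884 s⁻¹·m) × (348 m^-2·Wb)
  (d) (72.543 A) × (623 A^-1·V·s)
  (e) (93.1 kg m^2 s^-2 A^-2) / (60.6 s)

(b)

Reference: W·A⁻¹ = J·s⁻¹·A⁻¹ = kg·m²·s⁻³·A⁻¹.
Each option:
  (a) kg·m²·s⁻³
  (b) kg·m²·s⁻³·A⁻¹  ← same
  (c) [m·s⁻¹] · [kg·s⁻²·A⁻¹] = kg·m·s⁻³·A⁻¹
  (d) [A] · [kg·m²·s⁻²·A⁻²] = kg·m²·s⁻²·A⁻¹
  (e) [kg·m²·s⁻²·A⁻²] / [s] = kg·m²·s⁻³·A⁻²
Only (b) matches kg·m²·s⁻³·A⁻¹.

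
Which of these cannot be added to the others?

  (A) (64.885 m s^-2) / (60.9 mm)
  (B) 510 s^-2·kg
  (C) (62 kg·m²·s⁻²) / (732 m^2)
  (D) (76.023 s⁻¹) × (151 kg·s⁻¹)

Work out the base dimensions of each:
  (A) [m·s⁻²] / [m] = s⁻²
  (B) kg·s⁻²
  (C) [kg·m²·s⁻²] / [m²] = kg·s⁻²
  (D) [s⁻¹] · [kg·s⁻¹] = kg·s⁻²
All reduce to kg·s⁻² except (A), which is s⁻².

(A)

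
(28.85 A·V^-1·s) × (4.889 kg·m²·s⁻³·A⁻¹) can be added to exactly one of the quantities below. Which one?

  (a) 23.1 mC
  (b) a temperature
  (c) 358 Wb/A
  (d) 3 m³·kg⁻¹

Reference: [kg⁻¹·m⁻²·s⁴·A²] · [kg·m²·s⁻³·A⁻¹] = s·A.
Each option:
  (a) C = s·A  ← same
  (b) [temperature] = K
  (c) Wb·A⁻¹ = V·s·A⁻¹ = kg·m²·s⁻²·A⁻²
  (d) m³·kg⁻¹ = kg⁻¹·m³
Only (a) matches s·A.

(a)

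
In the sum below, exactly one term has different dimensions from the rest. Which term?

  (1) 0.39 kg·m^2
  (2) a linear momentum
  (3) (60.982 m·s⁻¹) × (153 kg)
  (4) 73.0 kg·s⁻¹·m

Expand each in SI base units:
  (1) kg·m²
  (2) [linear momentum] = kg·m·s⁻¹
  (3) [m·s⁻¹] · [kg] = kg·m·s⁻¹
  (4) kg·m·s⁻¹
All reduce to kg·m·s⁻¹ except (1), which is kg·m².

(1)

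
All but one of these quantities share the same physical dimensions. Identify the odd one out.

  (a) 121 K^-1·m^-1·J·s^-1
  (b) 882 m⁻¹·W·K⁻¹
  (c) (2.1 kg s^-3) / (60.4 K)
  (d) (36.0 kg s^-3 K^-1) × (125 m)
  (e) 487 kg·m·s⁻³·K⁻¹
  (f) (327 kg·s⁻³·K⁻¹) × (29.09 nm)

Work out the base dimensions of each:
  (a) J·s⁻¹·m⁻¹·K⁻¹ = N·m·s⁻¹·m⁻¹·K⁻¹ = kg·m·s⁻³·K⁻¹
  (b) W·m⁻¹·K⁻¹ = J·s⁻¹·m⁻¹·K⁻¹ = kg·m·s⁻³·K⁻¹
  (c) [kg·s⁻³] / [K] = kg·s⁻³·K⁻¹
  (d) [kg·s⁻³·K⁻¹] · [m] = kg·m·s⁻³·K⁻¹
  (e) kg·m·s⁻³·K⁻¹
  (f) [kg·s⁻³·K⁻¹] · [m] = kg·m·s⁻³·K⁻¹
All reduce to kg·m·s⁻³·K⁻¹ except (c), which is kg·s⁻³·K⁻¹.

(c)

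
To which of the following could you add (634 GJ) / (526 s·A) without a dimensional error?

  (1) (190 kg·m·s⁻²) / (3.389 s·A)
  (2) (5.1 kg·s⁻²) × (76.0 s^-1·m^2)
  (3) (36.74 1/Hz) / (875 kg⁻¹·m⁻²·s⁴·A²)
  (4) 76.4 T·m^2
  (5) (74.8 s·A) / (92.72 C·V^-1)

(5)

Reference: [kg·m²·s⁻²] / [s·A] = kg·m²·s⁻³·A⁻¹.
Each option:
  (1) [kg·m·s⁻²] / [s·A] = kg·m·s⁻³·A⁻¹
  (2) [kg·s⁻²] · [m²·s⁻¹] = kg·m²·s⁻³
  (3) [s] / [kg⁻¹·m⁻²·s⁴·A²] = kg·m²·s⁻³·A⁻²
  (4) T·m² = Wb·m⁻²·m² = kg·m²·s⁻²·A⁻¹
  (5) [s·A] / [kg⁻¹·m⁻²·s⁴·A²] = kg·m²·s⁻³·A⁻¹  ← same
Only (5) matches kg·m²·s⁻³·A⁻¹.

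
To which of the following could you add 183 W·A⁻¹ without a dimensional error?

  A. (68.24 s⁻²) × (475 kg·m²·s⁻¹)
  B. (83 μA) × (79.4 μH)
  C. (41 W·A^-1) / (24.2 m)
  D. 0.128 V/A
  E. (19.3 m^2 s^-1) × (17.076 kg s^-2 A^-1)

Reference: W·A⁻¹ = J·s⁻¹·A⁻¹ = kg·m²·s⁻³·A⁻¹.
Each option:
  A. [s⁻²] · [kg·m²·s⁻¹] = kg·m²·s⁻³
  B. [A] · [kg·m²·s⁻²·A⁻²] = kg·m²·s⁻²·A⁻¹
  C. [kg·m²·s⁻³·A⁻¹] / [m] = kg·m·s⁻³·A⁻¹
  D. V·A⁻¹ = J·C⁻¹·A⁻¹ = kg·m²·s⁻³·A⁻²
  E. [m²·s⁻¹] · [kg·s⁻²·A⁻¹] = kg·m²·s⁻³·A⁻¹  ← same
Only E. matches kg·m²·s⁻³·A⁻¹.

E.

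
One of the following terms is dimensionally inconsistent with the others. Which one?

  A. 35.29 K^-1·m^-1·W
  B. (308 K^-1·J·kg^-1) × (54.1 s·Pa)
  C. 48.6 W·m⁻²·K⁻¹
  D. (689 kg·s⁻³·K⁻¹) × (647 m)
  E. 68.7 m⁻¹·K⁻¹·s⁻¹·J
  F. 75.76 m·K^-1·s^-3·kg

C.

Reduce each to base SI dimensions:
  A. W·m⁻¹·K⁻¹ = J·s⁻¹·m⁻¹·K⁻¹ = kg·m·s⁻³·K⁻¹
  B. [m²·s⁻²·K⁻¹] · [kg·m⁻¹·s⁻¹] = kg·m·s⁻³·K⁻¹
  C. W·m⁻²·K⁻¹ = J·s⁻¹·m⁻²·K⁻¹ = kg·s⁻³·K⁻¹
  D. [kg·s⁻³·K⁻¹] · [m] = kg·m·s⁻³·K⁻¹
  E. J·s⁻¹·m⁻¹·K⁻¹ = N·m·s⁻¹·m⁻¹·K⁻¹ = kg·m·s⁻³·K⁻¹
  F. kg·m·s⁻³·K⁻¹
All reduce to kg·m·s⁻³·K⁻¹ except C., which is kg·s⁻³·K⁻¹.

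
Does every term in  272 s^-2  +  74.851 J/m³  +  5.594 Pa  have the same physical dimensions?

Reduce each to base SI dimensions:
  272 s^-2:  s⁻²
  74.851 J/m³:  J·m⁻³ = N·m·m⁻³ = kg·m⁻¹·s⁻²
  5.594 Pa:  Pa = N·m⁻² = kg·m⁻¹·s⁻²
The terms do not share a single dimension (kg·m⁻¹·s⁻² vs s⁻²).

No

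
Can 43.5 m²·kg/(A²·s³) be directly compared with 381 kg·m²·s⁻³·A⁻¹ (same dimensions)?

No

Dimensions:
  43.5 m²·kg/(A²·s³):  kg·m²·s⁻³·A⁻²
  381 kg·m²·s⁻³·A⁻¹:  kg·m²·s⁻³·A⁻¹
kg·m²·s⁻³·A⁻² ≠ kg·m²·s⁻³·A⁻¹, so they cannot be added.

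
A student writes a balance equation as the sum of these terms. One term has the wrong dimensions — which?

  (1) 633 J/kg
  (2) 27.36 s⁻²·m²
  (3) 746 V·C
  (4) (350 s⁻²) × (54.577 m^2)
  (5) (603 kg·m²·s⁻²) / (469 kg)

(3)

Dimensions:
  (1) J·kg⁻¹ = N·m·kg⁻¹ = m²·s⁻²
  (2) m²·s⁻²
  (3) C·V = s·A·J·C⁻¹ = kg·m²·s⁻²
  (4) [s⁻²] · [m²] = m²·s⁻²
  (5) [kg·m²·s⁻²] / [kg] = m²·s⁻²
All reduce to m²·s⁻² except (3), which is kg·m²·s⁻².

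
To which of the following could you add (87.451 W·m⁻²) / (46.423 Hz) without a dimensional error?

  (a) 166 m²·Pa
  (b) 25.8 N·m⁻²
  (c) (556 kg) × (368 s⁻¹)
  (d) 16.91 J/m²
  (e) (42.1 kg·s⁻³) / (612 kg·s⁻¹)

Reference: [kg·s⁻³] / [s⁻¹] = kg·s⁻².
Each option:
  (a) Pa·m² = N·m⁻²·m² = kg·m·s⁻²
  (b) N·m⁻² = kg·m·s⁻²·m⁻² = kg·m⁻¹·s⁻²
  (c) [kg] · [s⁻¹] = kg·s⁻¹
  (d) J·m⁻² = N·m·m⁻² = kg·s⁻²  ← same
  (e) [kg·s⁻³] / [kg·s⁻¹] = s⁻²
Only (d) matches kg·s⁻².

(d)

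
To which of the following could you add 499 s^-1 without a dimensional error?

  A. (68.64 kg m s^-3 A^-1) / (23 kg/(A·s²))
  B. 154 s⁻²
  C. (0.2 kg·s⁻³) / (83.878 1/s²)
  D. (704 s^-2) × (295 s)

D.

Reference: s⁻¹.
Each option:
  A. [kg·m·s⁻³·A⁻¹] / [kg·s⁻²·A⁻¹] = m·s⁻¹
  B. s⁻²
  C. [kg·s⁻³] / [s⁻²] = kg·s⁻¹
  D. [s⁻²] · [s] = s⁻¹  ← same
Only D. matches s⁻¹.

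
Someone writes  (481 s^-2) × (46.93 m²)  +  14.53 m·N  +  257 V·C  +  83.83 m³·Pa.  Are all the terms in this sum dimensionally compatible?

No

Reduce each to base SI dimensions:
  (481 s^-2) × (46.93 m²):  [s⁻²] · [m²] = m²·s⁻²
  14.53 m·N:  N·m = kg·m·s⁻²·m = kg·m²·s⁻²
  257 V·C:  C·V = s·A·J·C⁻¹ = kg·m²·s⁻²
  83.83 m³·Pa:  Pa·m³ = N·m⁻²·m³ = kg·m²·s⁻²
The terms do not share a single dimension (kg·m²·s⁻² vs m²·s⁻²).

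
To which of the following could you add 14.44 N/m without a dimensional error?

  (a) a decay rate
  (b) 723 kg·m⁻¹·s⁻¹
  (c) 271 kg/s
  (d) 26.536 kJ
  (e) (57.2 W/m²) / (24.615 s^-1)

Reference: N·m⁻¹ = kg·m·s⁻²·m⁻¹ = kg·s⁻².
Each option:
  (a) [decay rate] = s⁻¹
  (b) kg·m⁻¹·s⁻¹
  (c) kg·s⁻¹
  (d) J = N·m = kg·m²·s⁻²
  (e) [kg·s⁻³] / [s⁻¹] = kg·s⁻²  ← same
Only (e) matches kg·s⁻².

(e)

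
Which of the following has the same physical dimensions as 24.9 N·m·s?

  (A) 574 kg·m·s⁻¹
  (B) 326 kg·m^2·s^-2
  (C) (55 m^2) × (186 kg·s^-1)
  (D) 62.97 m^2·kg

Reference: N·m·s = kg·m·s⁻²·m·s = kg·m²·s⁻¹.
Each option:
  (A) kg·m·s⁻¹
  (B) kg·m²·s⁻²
  (C) [m²] · [kg·s⁻¹] = kg·m²·s⁻¹  ← same
  (D) kg·m²
Only (C) matches kg·m²·s⁻¹.

(C)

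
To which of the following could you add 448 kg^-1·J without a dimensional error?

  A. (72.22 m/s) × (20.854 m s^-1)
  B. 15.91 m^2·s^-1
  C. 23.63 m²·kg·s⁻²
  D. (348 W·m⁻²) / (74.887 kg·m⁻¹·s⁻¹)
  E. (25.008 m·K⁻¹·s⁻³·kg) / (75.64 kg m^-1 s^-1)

Reference: J·kg⁻¹ = N·m·kg⁻¹ = m²·s⁻².
Each option:
  A. [m·s⁻¹] · [m·s⁻¹] = m²·s⁻²  ← same
  B. m²·s⁻¹
  C. kg·m²·s⁻²
  D. [kg·s⁻³] / [kg·m⁻¹·s⁻¹] = m·s⁻²
  E. [kg·m·s⁻³·K⁻¹] / [kg·m⁻¹·s⁻¹] = m²·s⁻²·K⁻¹
Only A. matches m²·s⁻².

A.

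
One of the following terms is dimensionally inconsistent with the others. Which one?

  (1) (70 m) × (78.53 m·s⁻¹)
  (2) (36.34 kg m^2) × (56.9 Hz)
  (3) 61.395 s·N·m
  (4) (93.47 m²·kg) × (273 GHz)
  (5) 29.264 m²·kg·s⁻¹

(1)

Work out the base dimensions of each:
  (1) [m] · [m·s⁻¹] = m²·s⁻¹
  (2) [kg·m²] · [s⁻¹] = kg·m²·s⁻¹
  (3) N·m·s = kg·m·s⁻²·m·s = kg·m²·s⁻¹
  (4) [kg·m²] · [s⁻¹] = kg·m²·s⁻¹
  (5) kg·m²·s⁻¹
All reduce to kg·m²·s⁻¹ except (1), which is m²·s⁻¹.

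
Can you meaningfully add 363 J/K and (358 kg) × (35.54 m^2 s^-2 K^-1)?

Yes

Dimensions:
  363 J/K:  J·K⁻¹ = N·m·K⁻¹ = kg·m²·s⁻²·K⁻¹
  (358 kg) × (35.54 m^2 s^-2 K^-1):  [kg] · [m²·s⁻²·K⁻¹] = kg·m²·s⁻²·K⁻¹
Both are kg·m²·s⁻²·K⁻¹, so they have the same dimensions and can be added.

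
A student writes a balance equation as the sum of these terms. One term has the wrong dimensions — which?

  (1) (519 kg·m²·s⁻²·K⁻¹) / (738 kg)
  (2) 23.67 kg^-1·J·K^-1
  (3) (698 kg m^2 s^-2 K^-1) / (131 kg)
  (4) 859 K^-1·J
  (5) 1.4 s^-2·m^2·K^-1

(4)

Work out the base dimensions of each:
  (1) [kg·m²·s⁻²·K⁻¹] / [kg] = m²·s⁻²·K⁻¹
  (2) J·kg⁻¹·K⁻¹ = N·m·kg⁻¹·K⁻¹ = m²·s⁻²·K⁻¹
  (3) [kg·m²·s⁻²·K⁻¹] / [kg] = m²·s⁻²·K⁻¹
  (4) J·K⁻¹ = N·m·K⁻¹ = kg·m²·s⁻²·K⁻¹
  (5) m²·s⁻²·K⁻¹
All reduce to m²·s⁻²·K⁻¹ except (4), which is kg·m²·s⁻²·K⁻¹.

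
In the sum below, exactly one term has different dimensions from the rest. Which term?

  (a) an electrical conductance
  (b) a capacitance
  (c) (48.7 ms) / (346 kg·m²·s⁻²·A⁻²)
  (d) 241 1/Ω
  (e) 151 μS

(b)

Reduce each to base SI dimensions:
  (a) [electrical conductance] = kg⁻¹·m⁻²·s³·A²
  (b) [capacitance] = kg⁻¹·m⁻²·s⁴·A²
  (c) [s] / [kg·m²·s⁻²·A⁻²] = kg⁻¹·m⁻²·s³·A²
  (d) Ω⁻¹ = (V·A⁻¹)⁻¹ = kg⁻¹·m⁻²·s³·A²
  (e) S = Ω⁻¹ = kg⁻¹·m⁻²·s³·A²
All reduce to kg⁻¹·m⁻²·s³·A² except (b), which is kg⁻¹·m⁻²·s⁴·A².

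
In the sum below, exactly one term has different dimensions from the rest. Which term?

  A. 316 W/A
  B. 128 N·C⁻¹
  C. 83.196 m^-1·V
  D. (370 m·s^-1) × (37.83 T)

Dimensions:
  A. W·A⁻¹ = J·s⁻¹·A⁻¹ = kg·m²·s⁻³·A⁻¹
  B. N·C⁻¹ = kg·m·s⁻²·(s·A)⁻¹ = kg·m·s⁻³·A⁻¹
  C. V·m⁻¹ = J·C⁻¹·m⁻¹ = kg·m·s⁻³·A⁻¹
  D. [m·s⁻¹] · [kg·s⁻²·A⁻¹] = kg·m·s⁻³·A⁻¹
All reduce to kg·m·s⁻³·A⁻¹ except A., which is kg·m²·s⁻³·A⁻¹.

A.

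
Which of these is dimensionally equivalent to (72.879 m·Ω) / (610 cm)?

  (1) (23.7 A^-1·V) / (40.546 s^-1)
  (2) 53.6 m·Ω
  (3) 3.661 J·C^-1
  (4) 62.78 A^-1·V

Reference: [kg·m³·s⁻³·A⁻²] / [m] = kg·m²·s⁻³·A⁻².
Each option:
  (1) [kg·m²·s⁻³·A⁻²] / [s⁻¹] = kg·m²·s⁻²·A⁻²
  (2) Ω·m = V·A⁻¹·m = kg·m³·s⁻³·A⁻²
  (3) J·C⁻¹ = N·m·(s·A)⁻¹ = kg·m²·s⁻³·A⁻¹
  (4) V·A⁻¹ = J·C⁻¹·A⁻¹ = kg·m²·s⁻³·A⁻²  ← same
Only (4) matches kg·m²·s⁻³·A⁻².

(4)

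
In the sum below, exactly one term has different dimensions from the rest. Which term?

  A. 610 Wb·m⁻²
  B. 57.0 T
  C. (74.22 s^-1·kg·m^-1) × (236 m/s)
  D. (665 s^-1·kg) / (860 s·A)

C.

In SI base units:
  A. Wb·m⁻² = V·s·m⁻² = kg·s⁻²·A⁻¹
  B. T = Wb·m⁻² = kg·s⁻²·A⁻¹
  C. [kg·m⁻¹·s⁻¹] · [m·s⁻¹] = kg·s⁻²
  D. [kg·s⁻¹] / [s·A] = kg·s⁻²·A⁻¹
All reduce to kg·s⁻²·A⁻¹ except C., which is kg·s⁻².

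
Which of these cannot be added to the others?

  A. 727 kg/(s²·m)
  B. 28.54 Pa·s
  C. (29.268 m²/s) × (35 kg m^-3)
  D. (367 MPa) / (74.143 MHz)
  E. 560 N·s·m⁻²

A.

In SI base units:
  A. kg·m⁻¹·s⁻²
  B. Pa·s = N·m⁻²·s = kg·m⁻¹·s⁻¹
  C. [m²·s⁻¹] · [kg·m⁻³] = kg·m⁻¹·s⁻¹
  D. [kg·m⁻¹·s⁻²] / [s⁻¹] = kg·m⁻¹·s⁻¹
  E. N·s·m⁻² = kg·m·s⁻²·s·m⁻² = kg·m⁻¹·s⁻¹
All reduce to kg·m⁻¹·s⁻¹ except A., which is kg·m⁻¹·s⁻².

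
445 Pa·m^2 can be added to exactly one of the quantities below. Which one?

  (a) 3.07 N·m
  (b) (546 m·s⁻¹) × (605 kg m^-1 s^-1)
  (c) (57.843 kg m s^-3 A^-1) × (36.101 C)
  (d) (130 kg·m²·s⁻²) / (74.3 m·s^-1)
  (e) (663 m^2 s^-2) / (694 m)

(c)

Reference: Pa·m² = N·m⁻²·m² = kg·m·s⁻².
Each option:
  (a) N·m = kg·m·s⁻²·m = kg·m²·s⁻²
  (b) [m·s⁻¹] · [kg·m⁻¹·s⁻¹] = kg·s⁻²
  (c) [kg·m·s⁻³·A⁻¹] · [s·A] = kg·m·s⁻²  ← same
  (d) [kg·m²·s⁻²] / [m·s⁻¹] = kg·m·s⁻¹
  (e) [m²·s⁻²] / [m] = m·s⁻²
Only (c) matches kg·m·s⁻².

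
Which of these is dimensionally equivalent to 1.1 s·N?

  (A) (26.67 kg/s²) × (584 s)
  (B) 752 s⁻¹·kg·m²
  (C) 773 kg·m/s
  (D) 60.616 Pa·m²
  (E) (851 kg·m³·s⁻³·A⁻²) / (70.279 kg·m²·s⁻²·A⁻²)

(C)

Reference: N·s = kg·m·s⁻²·s = kg·m·s⁻¹.
Each option:
  (A) [kg·s⁻²] · [s] = kg·s⁻¹
  (B) kg·m²·s⁻¹
  (C) kg·m·s⁻¹  ← same
  (D) Pa·m² = N·m⁻²·m² = kg·m·s⁻²
  (E) [kg·m³·s⁻³·A⁻²] / [kg·m²·s⁻²·A⁻²] = m·s⁻¹
Only (C) matches kg·m·s⁻¹.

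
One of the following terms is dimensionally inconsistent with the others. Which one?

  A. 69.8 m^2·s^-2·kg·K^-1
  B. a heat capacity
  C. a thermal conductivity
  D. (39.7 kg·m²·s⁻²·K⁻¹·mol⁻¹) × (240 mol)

C.

Work out the base dimensions of each:
  A. kg·m²·s⁻²·K⁻¹
  B. [heat capacity] = kg·m²·s⁻²·K⁻¹
  C. [thermal conductivity] = kg·m·s⁻³·K⁻¹
  D. [kg·m²·s⁻²·K⁻¹·mol⁻¹] · [mol] = kg·m²·s⁻²·K⁻¹
All reduce to kg·m²·s⁻²·K⁻¹ except C., which is kg·m·s⁻³·K⁻¹.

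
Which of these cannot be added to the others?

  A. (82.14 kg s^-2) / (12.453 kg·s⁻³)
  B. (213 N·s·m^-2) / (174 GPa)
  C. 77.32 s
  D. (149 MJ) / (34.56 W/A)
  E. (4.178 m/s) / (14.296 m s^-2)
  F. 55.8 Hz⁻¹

In SI base units:
  A. [kg·s⁻²] / [kg·s⁻³] = s
  B. [kg·m⁻¹·s⁻¹] / [kg·m⁻¹·s⁻²] = s
  C. s
  D. [kg·m²·s⁻²] / [kg·m²·s⁻³·A⁻¹] = s·A
  E. [m·s⁻¹] / [m·s⁻²] = s
  F. Hz⁻¹ = (s⁻¹)⁻¹ = s
All reduce to s except D., which is s·A.

D.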